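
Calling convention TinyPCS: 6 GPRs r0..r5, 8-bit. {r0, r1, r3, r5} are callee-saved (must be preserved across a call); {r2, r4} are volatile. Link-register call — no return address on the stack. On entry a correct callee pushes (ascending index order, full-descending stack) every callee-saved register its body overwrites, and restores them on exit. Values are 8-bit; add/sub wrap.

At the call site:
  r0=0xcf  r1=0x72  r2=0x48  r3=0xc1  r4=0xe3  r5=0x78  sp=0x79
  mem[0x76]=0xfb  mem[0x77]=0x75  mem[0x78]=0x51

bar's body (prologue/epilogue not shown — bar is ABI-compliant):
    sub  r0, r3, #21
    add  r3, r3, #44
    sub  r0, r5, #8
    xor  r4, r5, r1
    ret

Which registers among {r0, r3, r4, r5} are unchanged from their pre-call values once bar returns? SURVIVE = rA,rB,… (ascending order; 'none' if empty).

SURVIVE = r0,r3,r5

prologue: push r0 → mem[0x78]=0xcf, sp=0x78
prologue: push r3 → mem[0x77]=0xc1, sp=0x77
body[0] sub  r0, r3, #21 → r0=0xac
body[1] add  r3, r3, #44 → r3=0xed
body[2] sub  r0, r5, #8 → r0=0x70
body[3] xor  r4, r5, r1 → r4=0x0a
epilogue: pop r3=0xc1, sp=0x78
epilogue: pop r0=0xcf, sp=0x79
r0: callee-saved, written=True
r3: callee-saved, written=True
r4: caller-saved, written=True
r5: callee-saved, written=False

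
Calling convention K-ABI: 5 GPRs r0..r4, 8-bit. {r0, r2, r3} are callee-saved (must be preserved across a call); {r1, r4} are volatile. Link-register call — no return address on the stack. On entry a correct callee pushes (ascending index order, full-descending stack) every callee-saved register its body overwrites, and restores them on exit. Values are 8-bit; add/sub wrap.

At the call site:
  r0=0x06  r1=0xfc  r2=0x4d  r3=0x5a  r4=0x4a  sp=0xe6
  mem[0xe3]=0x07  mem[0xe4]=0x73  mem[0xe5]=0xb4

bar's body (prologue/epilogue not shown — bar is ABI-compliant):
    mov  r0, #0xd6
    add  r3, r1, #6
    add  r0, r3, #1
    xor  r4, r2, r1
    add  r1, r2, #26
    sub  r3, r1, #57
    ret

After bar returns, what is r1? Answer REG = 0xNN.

REG = 0x67

prologue: push r0 → mem[0xe5]=0x06, sp=0xe5
prologue: push r3 → mem[0xe4]=0x5a, sp=0xe4
body[0] mov  r0, #0xd6 → r0=0xd6
body[1] add  r3, r1, #6 → r3=0x02
body[2] add  r0, r3, #1 → r0=0x03
body[3] xor  r4, r2, r1 → r4=0xb1
body[4] add  r1, r2, #26 → r1=0x67
body[5] sub  r3, r1, #57 → r3=0x2e
epilogue: pop r3=0x5a, sp=0xe5
epilogue: pop r0=0x06, sp=0xe6
r1 is caller-saved → body value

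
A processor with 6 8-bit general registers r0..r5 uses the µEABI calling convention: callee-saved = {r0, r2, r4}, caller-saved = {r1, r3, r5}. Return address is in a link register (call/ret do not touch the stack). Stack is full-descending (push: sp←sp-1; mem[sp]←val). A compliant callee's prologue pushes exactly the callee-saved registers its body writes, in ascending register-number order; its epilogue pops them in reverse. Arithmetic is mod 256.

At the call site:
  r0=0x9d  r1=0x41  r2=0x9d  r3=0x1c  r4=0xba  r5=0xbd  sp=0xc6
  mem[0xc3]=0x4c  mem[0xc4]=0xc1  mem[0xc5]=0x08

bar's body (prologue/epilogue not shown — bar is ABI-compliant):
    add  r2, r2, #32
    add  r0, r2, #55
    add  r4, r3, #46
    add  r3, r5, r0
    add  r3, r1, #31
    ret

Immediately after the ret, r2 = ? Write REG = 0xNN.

REG = 0x9d

prologue: push r0 → mem[0xc5]=0x9d, sp=0xc5
prologue: push r2 → mem[0xc4]=0x9d, sp=0xc4
prologue: push r4 → mem[0xc3]=0xba, sp=0xc3
body[0] add  r2, r2, #32 → r2=0xbd
body[1] add  r0, r2, #55 → r0=0xf4
body[2] add  r4, r3, #46 → r4=0x4a
body[3] add  r3, r5, r0 → r3=0xb1
body[4] add  r3, r1, #31 → r3=0x60
epilogue: pop r4=0xba, sp=0xc4
epilogue: pop r2=0x9d, sp=0xc5
epilogue: pop r0=0x9d, sp=0xc6
r2 is callee-saved → restored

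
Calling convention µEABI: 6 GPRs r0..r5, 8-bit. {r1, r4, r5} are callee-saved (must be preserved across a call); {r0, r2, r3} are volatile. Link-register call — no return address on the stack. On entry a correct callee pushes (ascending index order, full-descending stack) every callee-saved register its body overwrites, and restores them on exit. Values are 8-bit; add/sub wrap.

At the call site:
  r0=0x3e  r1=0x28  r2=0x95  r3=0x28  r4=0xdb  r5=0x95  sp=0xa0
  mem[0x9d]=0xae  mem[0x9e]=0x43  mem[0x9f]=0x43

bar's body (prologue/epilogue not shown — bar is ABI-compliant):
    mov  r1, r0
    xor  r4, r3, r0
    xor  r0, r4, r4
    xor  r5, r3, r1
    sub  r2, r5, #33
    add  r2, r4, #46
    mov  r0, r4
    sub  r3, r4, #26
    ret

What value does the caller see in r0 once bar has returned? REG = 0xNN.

REG = 0x16

prologue: push r1 -> mem[0x9f]=0x28, sp=0x9f
prologue: push r4 -> mem[0x9e]=0xdb, sp=0x9e
prologue: push r5 -> mem[0x9d]=0x95, sp=0x9d
body[0] mov  r1, r0 -> r1=0x3e
body[1] xor  r4, r3, r0 -> r4=0x16
body[2] xor  r0, r4, r4 -> r0=0x00
body[3] xor  r5, r3, r1 -> r5=0x16
body[4] sub  r2, r5, #33 -> r2=0xf5
body[5] add  r2, r4, #46 -> r2=0x44
body[6] mov  r0, r4 -> r0=0x16
body[7] sub  r3, r4, #26 -> r3=0xfc
epilogue: pop r5=0x95, sp=0x9e
epilogue: pop r4=0xdb, sp=0x9f
epilogue: pop r1=0x28, sp=0xa0
r0 is caller-saved -> body value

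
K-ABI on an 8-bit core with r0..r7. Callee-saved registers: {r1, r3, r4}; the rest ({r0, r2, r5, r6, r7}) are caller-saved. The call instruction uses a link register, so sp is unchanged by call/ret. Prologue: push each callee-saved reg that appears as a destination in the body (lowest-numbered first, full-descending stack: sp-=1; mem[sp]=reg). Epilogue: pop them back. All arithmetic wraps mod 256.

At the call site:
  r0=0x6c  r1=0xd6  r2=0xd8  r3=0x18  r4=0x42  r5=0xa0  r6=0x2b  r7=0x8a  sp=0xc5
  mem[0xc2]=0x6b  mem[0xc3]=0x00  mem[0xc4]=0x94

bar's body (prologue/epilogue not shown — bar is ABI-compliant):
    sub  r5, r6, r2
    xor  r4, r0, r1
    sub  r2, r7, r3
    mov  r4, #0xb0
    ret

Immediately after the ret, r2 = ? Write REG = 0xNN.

REG = 0x72

prologue: push r4 -> mem[0xc4]=0x42, sp=0xc4
body[0] sub  r5, r6, r2 -> r5=0x53
body[1] xor  r4, r0, r1 -> r4=0xba
body[2] sub  r2, r7, r3 -> r2=0x72
body[3] mov  r4, #0xb0 -> r4=0xb0
epilogue: pop r4=0x42, sp=0xc5
r2 is caller-saved -> body value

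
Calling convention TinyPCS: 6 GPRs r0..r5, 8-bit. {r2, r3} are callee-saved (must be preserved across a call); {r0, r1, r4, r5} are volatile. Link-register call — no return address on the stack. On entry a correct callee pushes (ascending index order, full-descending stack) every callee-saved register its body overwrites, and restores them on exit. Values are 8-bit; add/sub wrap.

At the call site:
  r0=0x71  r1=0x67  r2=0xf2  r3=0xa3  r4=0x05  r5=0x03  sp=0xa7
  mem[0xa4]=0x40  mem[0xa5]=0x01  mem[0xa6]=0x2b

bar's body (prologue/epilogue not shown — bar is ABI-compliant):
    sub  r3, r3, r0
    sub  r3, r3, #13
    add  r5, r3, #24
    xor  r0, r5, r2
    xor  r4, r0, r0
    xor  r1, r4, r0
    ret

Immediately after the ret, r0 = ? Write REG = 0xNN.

prologue: push r3 -> mem[0xa6]=0xa3, sp=0xa6
body[0] sub  r3, r3, r0 -> r3=0x32
body[1] sub  r3, r3, #13 -> r3=0x25
body[2] add  r5, r3, #24 -> r5=0x3d
body[3] xor  r0, r5, r2 -> r0=0xcf
body[4] xor  r4, r0, r0 -> r4=0x00
body[5] xor  r1, r4, r0 -> r1=0xcf
epilogue: pop r3=0xa3, sp=0xa7
r0 is caller-saved -> body value

REG = 0xcf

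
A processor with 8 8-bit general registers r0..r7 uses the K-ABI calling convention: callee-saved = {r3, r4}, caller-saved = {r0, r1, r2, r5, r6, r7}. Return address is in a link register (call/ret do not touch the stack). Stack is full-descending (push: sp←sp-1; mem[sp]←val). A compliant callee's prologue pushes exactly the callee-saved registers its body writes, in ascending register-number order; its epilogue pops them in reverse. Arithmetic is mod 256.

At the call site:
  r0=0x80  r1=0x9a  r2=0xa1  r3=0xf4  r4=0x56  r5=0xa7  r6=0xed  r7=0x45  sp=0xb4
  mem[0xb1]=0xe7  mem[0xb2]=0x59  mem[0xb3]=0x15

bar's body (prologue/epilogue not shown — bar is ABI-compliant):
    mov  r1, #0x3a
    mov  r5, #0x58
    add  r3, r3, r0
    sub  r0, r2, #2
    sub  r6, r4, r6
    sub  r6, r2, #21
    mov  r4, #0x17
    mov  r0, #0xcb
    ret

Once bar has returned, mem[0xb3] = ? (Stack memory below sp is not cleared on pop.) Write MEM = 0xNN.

MEM = 0xf4

prologue: push r3 -> mem[0xb3]=0xf4, sp=0xb3
prologue: push r4 -> mem[0xb2]=0x56, sp=0xb2
body[0] mov  r1, #0x3a -> r1=0x3a
body[1] mov  r5, #0x58 -> r5=0x58
body[2] add  r3, r3, r0 -> r3=0x74
body[3] sub  r0, r2, #2 -> r0=0x9f
body[4] sub  r6, r4, r6 -> r6=0x69
body[5] sub  r6, r2, #21 -> r6=0x8c
body[6] mov  r4, #0x17 -> r4=0x17
body[7] mov  r0, #0xcb -> r0=0xcb
epilogue: pop r4=0x56, sp=0xb3
epilogue: pop r3=0xf4, sp=0xb4
prologue pushed ['r3', 'r4'] at ['0xb3', '0xb2']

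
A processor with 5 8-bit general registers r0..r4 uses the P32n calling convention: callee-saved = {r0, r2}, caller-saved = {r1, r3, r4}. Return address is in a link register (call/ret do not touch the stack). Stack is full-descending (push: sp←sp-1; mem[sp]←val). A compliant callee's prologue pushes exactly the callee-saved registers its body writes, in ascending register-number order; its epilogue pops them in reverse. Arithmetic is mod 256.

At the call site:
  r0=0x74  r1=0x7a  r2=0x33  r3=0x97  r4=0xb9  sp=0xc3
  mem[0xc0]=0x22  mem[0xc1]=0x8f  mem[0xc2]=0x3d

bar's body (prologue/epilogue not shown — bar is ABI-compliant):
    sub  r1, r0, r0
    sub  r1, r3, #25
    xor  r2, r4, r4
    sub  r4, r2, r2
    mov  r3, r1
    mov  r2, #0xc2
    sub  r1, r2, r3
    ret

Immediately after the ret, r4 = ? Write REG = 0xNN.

REG = 0x00

prologue: push r2 → mem[0xc2]=0x33, sp=0xc2
body[0] sub  r1, r0, r0 → r1=0x00
body[1] sub  r1, r3, #25 → r1=0x7e
body[2] xor  r2, r4, r4 → r2=0x00
body[3] sub  r4, r2, r2 → r4=0x00
body[4] mov  r3, r1 → r3=0x7e
body[5] mov  r2, #0xc2 → r2=0xc2
body[6] sub  r1, r2, r3 → r1=0x44
epilogue: pop r2=0x33, sp=0xc3
r4 is caller-saved → body value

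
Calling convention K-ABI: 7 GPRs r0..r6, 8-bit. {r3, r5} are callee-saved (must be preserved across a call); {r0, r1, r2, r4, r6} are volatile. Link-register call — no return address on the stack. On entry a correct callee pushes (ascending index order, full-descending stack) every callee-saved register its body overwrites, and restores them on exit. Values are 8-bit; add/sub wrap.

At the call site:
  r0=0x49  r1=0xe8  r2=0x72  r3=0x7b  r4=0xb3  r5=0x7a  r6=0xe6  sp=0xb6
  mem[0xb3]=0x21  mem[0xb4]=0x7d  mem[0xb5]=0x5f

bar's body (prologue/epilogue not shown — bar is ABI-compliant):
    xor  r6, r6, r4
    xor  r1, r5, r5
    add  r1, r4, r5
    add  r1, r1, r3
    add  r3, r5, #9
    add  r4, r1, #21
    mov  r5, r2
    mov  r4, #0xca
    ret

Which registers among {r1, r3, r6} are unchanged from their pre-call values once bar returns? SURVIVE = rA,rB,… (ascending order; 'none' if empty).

prologue: push r3 -> mem[0xb5]=0x7b, sp=0xb5
prologue: push r5 -> mem[0xb4]=0x7a, sp=0xb4
body[0] xor  r6, r6, r4 -> r6=0x55
body[1] xor  r1, r5, r5 -> r1=0x00
body[2] add  r1, r4, r5 -> r1=0x2d
body[3] add  r1, r1, r3 -> r1=0xa8
body[4] add  r3, r5, #9 -> r3=0x83
body[5] add  r4, r1, #21 -> r4=0xbd
body[6] mov  r5, r2 -> r5=0x72
body[7] mov  r4, #0xca -> r4=0xca
epilogue: pop r5=0x7a, sp=0xb5
epilogue: pop r3=0x7b, sp=0xb6
r1: caller-saved, written=True
r3: callee-saved, written=True
r6: caller-saved, written=True

SURVIVE = r3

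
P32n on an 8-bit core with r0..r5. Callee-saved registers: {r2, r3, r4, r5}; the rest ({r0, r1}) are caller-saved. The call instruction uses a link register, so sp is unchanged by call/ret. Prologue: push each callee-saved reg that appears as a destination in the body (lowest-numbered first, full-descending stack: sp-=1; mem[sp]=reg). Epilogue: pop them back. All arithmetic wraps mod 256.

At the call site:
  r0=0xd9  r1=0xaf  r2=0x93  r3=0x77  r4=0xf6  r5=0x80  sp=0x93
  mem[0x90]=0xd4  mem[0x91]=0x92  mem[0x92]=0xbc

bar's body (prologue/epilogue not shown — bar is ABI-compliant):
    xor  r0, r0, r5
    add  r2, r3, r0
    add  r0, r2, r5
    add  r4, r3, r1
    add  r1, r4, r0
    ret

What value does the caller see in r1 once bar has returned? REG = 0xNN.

prologue: push r2 -> mem[0x92]=0x93, sp=0x92
prologue: push r4 -> mem[0x91]=0xf6, sp=0x91
body[0] xor  r0, r0, r5 -> r0=0x59
body[1] add  r2, r3, r0 -> r2=0xd0
body[2] add  r0, r2, r5 -> r0=0x50
body[3] add  r4, r3, r1 -> r4=0x26
body[4] add  r1, r4, r0 -> r1=0x76
epilogue: pop r4=0xf6, sp=0x92
epilogue: pop r2=0x93, sp=0x93
r1 is caller-saved -> body value

REG = 0x76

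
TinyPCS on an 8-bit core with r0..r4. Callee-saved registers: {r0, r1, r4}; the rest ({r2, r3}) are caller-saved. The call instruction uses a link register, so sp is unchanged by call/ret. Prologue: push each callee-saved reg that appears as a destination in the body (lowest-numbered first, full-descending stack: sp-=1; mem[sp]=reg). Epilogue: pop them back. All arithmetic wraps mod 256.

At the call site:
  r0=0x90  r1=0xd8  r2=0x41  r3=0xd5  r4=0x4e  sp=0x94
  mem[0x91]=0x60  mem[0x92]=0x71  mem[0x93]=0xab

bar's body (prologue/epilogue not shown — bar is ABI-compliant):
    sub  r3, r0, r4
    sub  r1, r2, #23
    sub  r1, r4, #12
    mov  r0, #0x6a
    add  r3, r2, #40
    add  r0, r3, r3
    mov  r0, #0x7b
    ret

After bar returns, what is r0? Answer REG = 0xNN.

REG = 0x90

prologue: push r0 -> mem[0x93]=0x90, sp=0x93
prologue: push r1 -> mem[0x92]=0xd8, sp=0x92
body[0] sub  r3, r0, r4 -> r3=0x42
body[1] sub  r1, r2, #23 -> r1=0x2a
body[2] sub  r1, r4, #12 -> r1=0x42
body[3] mov  r0, #0x6a -> r0=0x6a
body[4] add  r3, r2, #40 -> r3=0x69
body[5] add  r0, r3, r3 -> r0=0xd2
body[6] mov  r0, #0x7b -> r0=0x7b
epilogue: pop r1=0xd8, sp=0x93
epilogue: pop r0=0x90, sp=0x94
r0 is callee-saved -> restored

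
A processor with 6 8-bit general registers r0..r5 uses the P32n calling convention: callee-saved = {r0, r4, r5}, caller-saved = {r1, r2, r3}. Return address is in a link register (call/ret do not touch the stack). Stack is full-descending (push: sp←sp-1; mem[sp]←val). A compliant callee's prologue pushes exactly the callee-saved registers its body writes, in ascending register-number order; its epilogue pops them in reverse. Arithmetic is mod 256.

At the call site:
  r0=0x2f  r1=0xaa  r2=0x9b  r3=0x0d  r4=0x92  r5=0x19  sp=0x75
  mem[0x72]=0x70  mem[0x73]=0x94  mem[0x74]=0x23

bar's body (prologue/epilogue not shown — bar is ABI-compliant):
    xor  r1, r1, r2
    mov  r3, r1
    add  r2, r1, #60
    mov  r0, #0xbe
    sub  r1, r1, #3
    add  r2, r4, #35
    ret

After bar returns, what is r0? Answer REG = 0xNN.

REG = 0x2f

prologue: push r0 → mem[0x74]=0x2f, sp=0x74
body[0] xor  r1, r1, r2 → r1=0x31
body[1] mov  r3, r1 → r3=0x31
body[2] add  r2, r1, #60 → r2=0x6d
body[3] mov  r0, #0xbe → r0=0xbe
body[4] sub  r1, r1, #3 → r1=0x2e
body[5] add  r2, r4, #35 → r2=0xb5
epilogue: pop r0=0x2f, sp=0x75
r0 is callee-saved → restored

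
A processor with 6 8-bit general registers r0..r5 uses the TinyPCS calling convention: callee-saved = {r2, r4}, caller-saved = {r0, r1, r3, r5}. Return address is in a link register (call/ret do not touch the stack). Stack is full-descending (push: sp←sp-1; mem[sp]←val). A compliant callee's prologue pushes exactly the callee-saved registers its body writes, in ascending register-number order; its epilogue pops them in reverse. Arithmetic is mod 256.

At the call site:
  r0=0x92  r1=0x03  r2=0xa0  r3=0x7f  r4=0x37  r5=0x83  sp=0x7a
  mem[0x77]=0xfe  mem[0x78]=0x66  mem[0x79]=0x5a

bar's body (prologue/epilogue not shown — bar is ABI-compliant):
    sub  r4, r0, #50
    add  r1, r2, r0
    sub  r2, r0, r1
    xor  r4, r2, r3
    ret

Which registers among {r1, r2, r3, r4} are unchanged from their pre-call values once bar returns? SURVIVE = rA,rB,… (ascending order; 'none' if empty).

SURVIVE = r2,r3,r4

prologue: push r2 -> mem[0x79]=0xa0, sp=0x79
prologue: push r4 -> mem[0x78]=0x37, sp=0x78
body[0] sub  r4, r0, #50 -> r4=0x60
body[1] add  r1, r2, r0 -> r1=0x32
body[2] sub  r2, r0, r1 -> r2=0x60
body[3] xor  r4, r2, r3 -> r4=0x1f
epilogue: pop r4=0x37, sp=0x79
epilogue: pop r2=0xa0, sp=0x7a
r1: caller-saved, written=True
r2: callee-saved, written=True
r3: caller-saved, written=False
r4: callee-saved, written=True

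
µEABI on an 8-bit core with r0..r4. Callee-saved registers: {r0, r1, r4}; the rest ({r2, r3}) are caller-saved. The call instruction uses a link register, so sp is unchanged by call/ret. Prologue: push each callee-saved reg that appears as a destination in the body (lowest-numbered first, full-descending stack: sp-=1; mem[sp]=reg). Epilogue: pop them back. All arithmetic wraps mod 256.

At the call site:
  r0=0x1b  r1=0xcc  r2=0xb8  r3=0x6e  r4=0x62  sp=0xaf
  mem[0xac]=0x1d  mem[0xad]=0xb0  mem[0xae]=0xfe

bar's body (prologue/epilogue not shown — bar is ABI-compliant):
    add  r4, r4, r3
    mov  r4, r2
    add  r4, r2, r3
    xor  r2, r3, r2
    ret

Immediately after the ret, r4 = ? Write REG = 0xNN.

prologue: push r4 -> mem[0xae]=0x62, sp=0xae
body[0] add  r4, r4, r3 -> r4=0xd0
body[1] mov  r4, r2 -> r4=0xb8
body[2] add  r4, r2, r3 -> r4=0x26
body[3] xor  r2, r3, r2 -> r2=0xd6
epilogue: pop r4=0x62, sp=0xaf
r4 is callee-saved -> restored

REG = 0x62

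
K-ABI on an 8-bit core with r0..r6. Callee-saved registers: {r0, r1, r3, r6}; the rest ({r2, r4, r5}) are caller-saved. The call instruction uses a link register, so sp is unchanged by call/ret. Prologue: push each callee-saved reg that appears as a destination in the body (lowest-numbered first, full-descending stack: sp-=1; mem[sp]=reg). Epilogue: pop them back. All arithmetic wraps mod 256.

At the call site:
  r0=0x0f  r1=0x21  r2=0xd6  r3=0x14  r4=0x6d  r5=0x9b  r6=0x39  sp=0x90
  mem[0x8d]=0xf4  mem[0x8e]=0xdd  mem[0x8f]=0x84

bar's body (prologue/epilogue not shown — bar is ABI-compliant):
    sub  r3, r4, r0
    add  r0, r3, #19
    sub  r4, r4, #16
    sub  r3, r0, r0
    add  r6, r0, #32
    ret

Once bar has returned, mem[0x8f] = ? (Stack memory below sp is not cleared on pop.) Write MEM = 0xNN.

prologue: push r0 → mem[0x8f]=0x0f, sp=0x8f
prologue: push r3 → mem[0x8e]=0x14, sp=0x8e
prologue: push r6 → mem[0x8d]=0x39, sp=0x8d
body[0] sub  r3, r4, r0 → r3=0x5e
body[1] add  r0, r3, #19 → r0=0x71
body[2] sub  r4, r4, #16 → r4=0x5d
body[3] sub  r3, r0, r0 → r3=0x00
body[4] add  r6, r0, #32 → r6=0x91
epilogue: pop r6=0x39, sp=0x8e
epilogue: pop r3=0x14, sp=0x8f
epilogue: pop r0=0x0f, sp=0x90
prologue pushed ['r0', 'r3', 'r6'] at ['0x8f', '0x8e', '0x8d']

MEM = 0x0f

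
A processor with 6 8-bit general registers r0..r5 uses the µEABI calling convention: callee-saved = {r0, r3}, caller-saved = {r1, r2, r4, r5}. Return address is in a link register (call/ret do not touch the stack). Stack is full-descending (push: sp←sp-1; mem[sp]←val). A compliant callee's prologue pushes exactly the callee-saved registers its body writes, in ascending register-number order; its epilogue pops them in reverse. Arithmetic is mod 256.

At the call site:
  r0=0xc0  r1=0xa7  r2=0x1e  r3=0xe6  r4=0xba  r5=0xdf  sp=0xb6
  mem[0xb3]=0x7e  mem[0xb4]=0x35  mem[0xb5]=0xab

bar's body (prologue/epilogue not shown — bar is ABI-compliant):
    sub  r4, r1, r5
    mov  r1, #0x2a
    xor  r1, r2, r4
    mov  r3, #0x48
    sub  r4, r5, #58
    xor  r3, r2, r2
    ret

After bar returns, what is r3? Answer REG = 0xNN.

prologue: push r3 → mem[0xb5]=0xe6, sp=0xb5
body[0] sub  r4, r1, r5 → r4=0xc8
body[1] mov  r1, #0x2a → r1=0x2a
body[2] xor  r1, r2, r4 → r1=0xd6
body[3] mov  r3, #0x48 → r3=0x48
body[4] sub  r4, r5, #58 → r4=0xa5
body[5] xor  r3, r2, r2 → r3=0x00
epilogue: pop r3=0xe6, sp=0xb6
r3 is callee-saved → restored

REG = 0xe6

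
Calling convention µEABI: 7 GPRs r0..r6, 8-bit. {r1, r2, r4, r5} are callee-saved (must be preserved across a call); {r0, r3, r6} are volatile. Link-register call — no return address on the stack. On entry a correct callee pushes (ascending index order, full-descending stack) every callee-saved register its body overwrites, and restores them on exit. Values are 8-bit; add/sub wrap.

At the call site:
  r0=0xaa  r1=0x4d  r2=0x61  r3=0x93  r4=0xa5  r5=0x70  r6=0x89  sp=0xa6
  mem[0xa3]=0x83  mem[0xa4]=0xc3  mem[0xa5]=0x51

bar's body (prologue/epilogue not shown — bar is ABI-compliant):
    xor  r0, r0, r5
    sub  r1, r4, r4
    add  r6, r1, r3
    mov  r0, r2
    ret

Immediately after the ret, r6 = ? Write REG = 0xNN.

REG = 0x93

prologue: push r1 -> mem[0xa5]=0x4d, sp=0xa5
body[0] xor  r0, r0, r5 -> r0=0xda
body[1] sub  r1, r4, r4 -> r1=0x00
body[2] add  r6, r1, r3 -> r6=0x93
body[3] mov  r0, r2 -> r0=0x61
epilogue: pop r1=0x4d, sp=0xa6
r6 is caller-saved -> body value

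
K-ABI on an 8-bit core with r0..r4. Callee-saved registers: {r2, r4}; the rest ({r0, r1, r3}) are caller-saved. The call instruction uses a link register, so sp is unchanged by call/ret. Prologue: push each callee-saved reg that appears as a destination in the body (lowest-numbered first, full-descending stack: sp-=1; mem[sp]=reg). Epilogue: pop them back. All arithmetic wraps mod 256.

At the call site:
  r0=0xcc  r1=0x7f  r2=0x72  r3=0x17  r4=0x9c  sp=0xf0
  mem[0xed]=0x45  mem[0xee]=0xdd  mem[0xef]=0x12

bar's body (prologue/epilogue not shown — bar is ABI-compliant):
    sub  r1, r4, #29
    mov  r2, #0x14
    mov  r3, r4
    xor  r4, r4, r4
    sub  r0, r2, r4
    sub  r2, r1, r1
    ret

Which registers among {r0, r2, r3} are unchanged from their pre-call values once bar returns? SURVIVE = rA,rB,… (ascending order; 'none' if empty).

SURVIVE = r2

prologue: push r2 -> mem[0xef]=0x72, sp=0xef
prologue: push r4 -> mem[0xee]=0x9c, sp=0xee
body[0] sub  r1, r4, #29 -> r1=0x7f
body[1] mov  r2, #0x14 -> r2=0x14
body[2] mov  r3, r4 -> r3=0x9c
body[3] xor  r4, r4, r4 -> r4=0x00
body[4] sub  r0, r2, r4 -> r0=0x14
body[5] sub  r2, r1, r1 -> r2=0x00
epilogue: pop r4=0x9c, sp=0xef
epilogue: pop r2=0x72, sp=0xf0
r0: caller-saved, written=True
r2: callee-saved, written=True
r3: caller-saved, written=True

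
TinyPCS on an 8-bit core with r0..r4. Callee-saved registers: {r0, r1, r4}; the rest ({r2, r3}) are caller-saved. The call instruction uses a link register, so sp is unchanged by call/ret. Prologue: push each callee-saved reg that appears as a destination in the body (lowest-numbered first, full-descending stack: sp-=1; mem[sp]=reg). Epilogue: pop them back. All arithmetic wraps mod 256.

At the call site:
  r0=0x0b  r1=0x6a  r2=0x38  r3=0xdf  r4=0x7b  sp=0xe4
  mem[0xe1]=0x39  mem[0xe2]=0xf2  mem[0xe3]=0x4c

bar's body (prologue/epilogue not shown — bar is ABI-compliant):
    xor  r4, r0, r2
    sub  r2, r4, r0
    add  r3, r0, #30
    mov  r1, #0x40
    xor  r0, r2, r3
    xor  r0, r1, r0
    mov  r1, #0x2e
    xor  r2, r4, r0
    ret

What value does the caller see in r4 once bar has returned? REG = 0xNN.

prologue: push r0 → mem[0xe3]=0x0b, sp=0xe3
prologue: push r1 → mem[0xe2]=0x6a, sp=0xe2
prologue: push r4 → mem[0xe1]=0x7b, sp=0xe1
body[0] xor  r4, r0, r2 → r4=0x33
body[1] sub  r2, r4, r0 → r2=0x28
body[2] add  r3, r0, #30 → r3=0x29
body[3] mov  r1, #0x40 → r1=0x40
body[4] xor  r0, r2, r3 → r0=0x01
body[5] xor  r0, r1, r0 → r0=0x41
body[6] mov  r1, #0x2e → r1=0x2e
body[7] xor  r2, r4, r0 → r2=0x72
epilogue: pop r4=0x7b, sp=0xe2
epilogue: pop r1=0x6a, sp=0xe3
epilogue: pop r0=0x0b, sp=0xe4
r4 is callee-saved → restored

REG = 0x7b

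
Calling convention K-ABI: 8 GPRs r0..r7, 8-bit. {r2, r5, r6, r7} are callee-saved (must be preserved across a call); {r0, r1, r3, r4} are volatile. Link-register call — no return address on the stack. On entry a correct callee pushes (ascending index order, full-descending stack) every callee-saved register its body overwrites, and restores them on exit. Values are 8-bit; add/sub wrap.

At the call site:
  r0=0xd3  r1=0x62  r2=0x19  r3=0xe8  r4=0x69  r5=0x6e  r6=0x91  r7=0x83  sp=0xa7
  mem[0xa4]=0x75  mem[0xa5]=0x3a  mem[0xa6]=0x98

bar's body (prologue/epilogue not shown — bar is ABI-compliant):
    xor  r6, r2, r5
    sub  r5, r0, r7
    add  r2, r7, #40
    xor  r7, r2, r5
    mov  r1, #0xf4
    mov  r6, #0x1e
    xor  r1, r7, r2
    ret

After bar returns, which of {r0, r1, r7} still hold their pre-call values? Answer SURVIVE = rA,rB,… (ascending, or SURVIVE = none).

SURVIVE = r0,r7

prologue: push r2 -> mem[0xa6]=0x19, sp=0xa6
prologue: push r5 -> mem[0xa5]=0x6e, sp=0xa5
prologue: push r6 -> mem[0xa4]=0x91, sp=0xa4
prologue: push r7 -> mem[0xa3]=0x83, sp=0xa3
body[0] xor  r6, r2, r5 -> r6=0x77
body[1] sub  r5, r0, r7 -> r5=0x50
body[2] add  r2, r7, #40 -> r2=0xab
body[3] xor  r7, r2, r5 -> r7=0xfb
body[4] mov  r1, #0xf4 -> r1=0xf4
body[5] mov  r6, #0x1e -> r6=0x1e
body[6] xor  r1, r7, r2 -> r1=0x50
epilogue: pop r7=0x83, sp=0xa4
epilogue: pop r6=0x91, sp=0xa5
epilogue: pop r5=0x6e, sp=0xa6
epilogue: pop r2=0x19, sp=0xa7
r0: caller-saved, written=False
r1: caller-saved, written=True
r7: callee-saved, written=True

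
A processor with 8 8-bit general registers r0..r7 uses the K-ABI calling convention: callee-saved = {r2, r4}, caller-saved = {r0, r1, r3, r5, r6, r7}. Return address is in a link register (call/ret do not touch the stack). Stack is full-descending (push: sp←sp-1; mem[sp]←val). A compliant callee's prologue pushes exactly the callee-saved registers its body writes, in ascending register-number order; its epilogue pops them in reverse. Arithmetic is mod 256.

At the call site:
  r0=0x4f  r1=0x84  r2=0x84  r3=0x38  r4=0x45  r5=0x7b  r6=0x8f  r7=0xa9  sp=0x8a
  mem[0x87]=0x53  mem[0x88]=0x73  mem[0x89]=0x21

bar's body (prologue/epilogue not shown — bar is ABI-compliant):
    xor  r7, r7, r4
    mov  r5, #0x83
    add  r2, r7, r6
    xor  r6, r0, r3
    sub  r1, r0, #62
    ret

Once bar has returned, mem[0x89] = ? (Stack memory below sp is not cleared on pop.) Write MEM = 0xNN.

MEM = 0x84

prologue: push r2 -> mem[0x89]=0x84, sp=0x89
body[0] xor  r7, r7, r4 -> r7=0xec
body[1] mov  r5, #0x83 -> r5=0x83
body[2] add  r2, r7, r6 -> r2=0x7b
body[3] xor  r6, r0, r3 -> r6=0x77
body[4] sub  r1, r0, #62 -> r1=0x11
epilogue: pop r2=0x84, sp=0x8a
prologue pushed ['r2'] at ['0x89']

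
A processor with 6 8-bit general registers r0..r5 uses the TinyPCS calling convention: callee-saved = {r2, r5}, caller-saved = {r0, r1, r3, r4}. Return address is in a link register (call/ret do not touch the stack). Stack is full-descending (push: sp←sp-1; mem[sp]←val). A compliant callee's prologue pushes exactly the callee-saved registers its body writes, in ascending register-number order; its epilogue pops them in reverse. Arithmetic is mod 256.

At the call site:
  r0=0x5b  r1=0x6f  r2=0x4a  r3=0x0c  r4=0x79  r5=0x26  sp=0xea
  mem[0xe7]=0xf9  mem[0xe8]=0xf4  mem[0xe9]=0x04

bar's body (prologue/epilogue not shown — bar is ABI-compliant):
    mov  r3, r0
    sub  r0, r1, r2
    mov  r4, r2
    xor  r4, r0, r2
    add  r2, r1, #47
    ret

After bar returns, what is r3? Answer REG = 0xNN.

prologue: push r2 -> mem[0xe9]=0x4a, sp=0xe9
body[0] mov  r3, r0 -> r3=0x5b
body[1] sub  r0, r1, r2 -> r0=0x25
body[2] mov  r4, r2 -> r4=0x4a
body[3] xor  r4, r0, r2 -> r4=0x6f
body[4] add  r2, r1, #47 -> r2=0x9e
epilogue: pop r2=0x4a, sp=0xea
r3 is caller-saved -> body value

REG = 0x5b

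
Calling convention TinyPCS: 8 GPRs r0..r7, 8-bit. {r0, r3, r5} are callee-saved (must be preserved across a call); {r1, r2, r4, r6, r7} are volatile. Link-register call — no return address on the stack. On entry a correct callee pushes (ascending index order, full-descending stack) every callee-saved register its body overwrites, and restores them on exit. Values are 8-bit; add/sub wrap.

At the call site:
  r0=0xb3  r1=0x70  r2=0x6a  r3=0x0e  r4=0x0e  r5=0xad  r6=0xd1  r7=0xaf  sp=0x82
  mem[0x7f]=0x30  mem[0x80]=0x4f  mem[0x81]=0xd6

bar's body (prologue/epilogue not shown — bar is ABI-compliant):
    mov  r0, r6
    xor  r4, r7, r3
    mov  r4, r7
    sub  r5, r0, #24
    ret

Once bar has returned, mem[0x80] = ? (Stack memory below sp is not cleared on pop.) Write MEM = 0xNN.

prologue: push r0 -> mem[0x81]=0xb3, sp=0x81
prologue: push r5 -> mem[0x80]=0xad, sp=0x80
body[0] mov  r0, r6 -> r0=0xd1
body[1] xor  r4, r7, r3 -> r4=0xa1
body[2] mov  r4, r7 -> r4=0xaf
body[3] sub  r5, r0, #24 -> r5=0xb9
epilogue: pop r5=0xad, sp=0x81
epilogue: pop r0=0xb3, sp=0x82
prologue pushed ['r0', 'r5'] at ['0x81', '0x80']

MEM = 0xad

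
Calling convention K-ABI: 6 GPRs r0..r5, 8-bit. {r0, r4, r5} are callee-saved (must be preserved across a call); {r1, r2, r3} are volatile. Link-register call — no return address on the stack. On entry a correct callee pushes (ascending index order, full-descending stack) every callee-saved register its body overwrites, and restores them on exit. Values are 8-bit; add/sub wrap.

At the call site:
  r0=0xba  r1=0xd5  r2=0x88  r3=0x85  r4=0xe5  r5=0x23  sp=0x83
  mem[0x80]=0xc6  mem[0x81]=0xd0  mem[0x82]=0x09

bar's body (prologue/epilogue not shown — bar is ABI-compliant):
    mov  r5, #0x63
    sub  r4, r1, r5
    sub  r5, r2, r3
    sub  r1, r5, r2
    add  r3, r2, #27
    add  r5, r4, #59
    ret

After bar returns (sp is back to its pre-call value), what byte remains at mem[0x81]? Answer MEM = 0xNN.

prologue: push r4 -> mem[0x82]=0xe5, sp=0x82
prologue: push r5 -> mem[0x81]=0x23, sp=0x81
body[0] mov  r5, #0x63 -> r5=0x63
body[1] sub  r4, r1, r5 -> r4=0x72
body[2] sub  r5, r2, r3 -> r5=0x03
body[3] sub  r1, r5, r2 -> r1=0x7b
body[4] add  r3, r2, #27 -> r3=0xa3
body[5] add  r5, r4, #59 -> r5=0xad
epilogue: pop r5=0x23, sp=0x82
epilogue: pop r4=0xe5, sp=0x83
prologue pushed ['r4', 'r5'] at ['0x82', '0x81']

MEM = 0x23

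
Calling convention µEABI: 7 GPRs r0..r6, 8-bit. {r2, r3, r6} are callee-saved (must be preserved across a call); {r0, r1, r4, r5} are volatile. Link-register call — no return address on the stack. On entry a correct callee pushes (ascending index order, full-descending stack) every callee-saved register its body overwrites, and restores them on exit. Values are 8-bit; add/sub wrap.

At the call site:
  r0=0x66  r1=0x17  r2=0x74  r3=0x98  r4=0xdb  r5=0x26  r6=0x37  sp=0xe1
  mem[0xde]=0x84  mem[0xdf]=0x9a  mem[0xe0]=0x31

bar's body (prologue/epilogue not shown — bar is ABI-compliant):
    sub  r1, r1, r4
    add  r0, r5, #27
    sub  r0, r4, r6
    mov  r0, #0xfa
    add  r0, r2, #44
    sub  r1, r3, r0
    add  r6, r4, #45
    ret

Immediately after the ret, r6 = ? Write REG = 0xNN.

REG = 0x37

prologue: push r6 → mem[0xe0]=0x37, sp=0xe0
body[0] sub  r1, r1, r4 → r1=0x3c
body[1] add  r0, r5, #27 → r0=0x41
body[2] sub  r0, r4, r6 → r0=0xa4
body[3] mov  r0, #0xfa → r0=0xfa
body[4] add  r0, r2, #44 → r0=0xa0
body[5] sub  r1, r3, r0 → r1=0xf8
body[6] add  r6, r4, #45 → r6=0x08
epilogue: pop r6=0x37, sp=0xe1
r6 is callee-saved → restored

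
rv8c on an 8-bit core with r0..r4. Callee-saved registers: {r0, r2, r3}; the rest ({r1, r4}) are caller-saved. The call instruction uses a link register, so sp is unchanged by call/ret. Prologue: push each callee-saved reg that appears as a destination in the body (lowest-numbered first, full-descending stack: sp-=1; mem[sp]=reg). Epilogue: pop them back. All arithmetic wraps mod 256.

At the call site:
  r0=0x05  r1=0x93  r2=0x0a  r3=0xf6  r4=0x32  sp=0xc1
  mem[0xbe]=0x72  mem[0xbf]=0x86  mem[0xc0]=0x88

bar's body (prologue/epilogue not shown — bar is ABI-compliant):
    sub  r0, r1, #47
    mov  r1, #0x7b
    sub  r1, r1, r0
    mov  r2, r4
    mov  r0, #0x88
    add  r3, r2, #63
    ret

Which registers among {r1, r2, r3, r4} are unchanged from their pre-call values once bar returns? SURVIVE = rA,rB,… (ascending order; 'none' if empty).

prologue: push r0 → mem[0xc0]=0x05, sp=0xc0
prologue: push r2 → mem[0xbf]=0x0a, sp=0xbf
prologue: push r3 → mem[0xbe]=0xf6, sp=0xbe
body[0] sub  r0, r1, #47 → r0=0x64
body[1] mov  r1, #0x7b → r1=0x7b
body[2] sub  r1, r1, r0 → r1=0x17
body[3] mov  r2, r4 → r2=0x32
body[4] mov  r0, #0x88 → r0=0x88
body[5] add  r3, r2, #63 → r3=0x71
epilogue: pop r3=0xf6, sp=0xbf
epilogue: pop r2=0x0a, sp=0xc0
epilogue: pop r0=0x05, sp=0xc1
r1: caller-saved, written=True
r2: callee-saved, written=True
r3: callee-saved, written=True
r4: caller-saved, written=False

SURVIVE = r2,r3,r4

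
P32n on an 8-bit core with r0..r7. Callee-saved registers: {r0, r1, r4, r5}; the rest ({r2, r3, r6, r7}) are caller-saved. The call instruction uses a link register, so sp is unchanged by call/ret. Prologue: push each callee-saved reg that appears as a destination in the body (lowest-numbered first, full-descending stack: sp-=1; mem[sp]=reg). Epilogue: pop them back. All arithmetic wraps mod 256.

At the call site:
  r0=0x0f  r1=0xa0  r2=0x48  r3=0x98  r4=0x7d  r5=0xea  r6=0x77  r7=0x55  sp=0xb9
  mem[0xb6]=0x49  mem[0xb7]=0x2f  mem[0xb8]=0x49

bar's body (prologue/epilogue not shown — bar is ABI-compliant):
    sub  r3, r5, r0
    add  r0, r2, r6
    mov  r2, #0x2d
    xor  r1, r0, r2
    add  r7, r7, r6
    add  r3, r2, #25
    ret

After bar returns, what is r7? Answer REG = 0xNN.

prologue: push r0 → mem[0xb8]=0x0f, sp=0xb8
prologue: push r1 → mem[0xb7]=0xa0, sp=0xb7
body[0] sub  r3, r5, r0 → r3=0xdb
body[1] add  r0, r2, r6 → r0=0xbf
body[2] mov  r2, #0x2d → r2=0x2d
body[3] xor  r1, r0, r2 → r1=0x92
body[4] add  r7, r7, r6 → r7=0xcc
body[5] add  r3, r2, #25 → r3=0x46
epilogue: pop r1=0xa0, sp=0xb8
epilogue: pop r0=0x0f, sp=0xb9
r7 is caller-saved → body value

REG = 0xcc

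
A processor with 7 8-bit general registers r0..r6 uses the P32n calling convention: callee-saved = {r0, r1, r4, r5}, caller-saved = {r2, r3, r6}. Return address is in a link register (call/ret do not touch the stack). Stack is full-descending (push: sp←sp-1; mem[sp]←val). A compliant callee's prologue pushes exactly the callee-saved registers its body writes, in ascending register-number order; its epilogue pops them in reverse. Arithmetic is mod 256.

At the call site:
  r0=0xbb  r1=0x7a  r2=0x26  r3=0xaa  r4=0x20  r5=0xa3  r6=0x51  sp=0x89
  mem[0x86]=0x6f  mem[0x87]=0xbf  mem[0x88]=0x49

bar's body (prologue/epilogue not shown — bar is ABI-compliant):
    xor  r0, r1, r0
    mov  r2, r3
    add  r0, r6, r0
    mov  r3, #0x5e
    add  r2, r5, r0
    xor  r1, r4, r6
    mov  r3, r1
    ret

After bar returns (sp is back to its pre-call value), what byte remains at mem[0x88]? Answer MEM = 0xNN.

MEM = 0xbb

prologue: push r0 -> mem[0x88]=0xbb, sp=0x88
prologue: push r1 -> mem[0x87]=0x7a, sp=0x87
body[0] xor  r0, r1, r0 -> r0=0xc1
body[1] mov  r2, r3 -> r2=0xaa
body[2] add  r0, r6, r0 -> r0=0x12
body[3] mov  r3, #0x5e -> r3=0x5e
body[4] add  r2, r5, r0 -> r2=0xb5
body[5] xor  r1, r4, r6 -> r1=0x71
body[6] mov  r3, r1 -> r3=0x71
epilogue: pop r1=0x7a, sp=0x88
epilogue: pop r0=0xbb, sp=0x89
prologue pushed ['r0', 'r1'] at ['0x88', '0x87']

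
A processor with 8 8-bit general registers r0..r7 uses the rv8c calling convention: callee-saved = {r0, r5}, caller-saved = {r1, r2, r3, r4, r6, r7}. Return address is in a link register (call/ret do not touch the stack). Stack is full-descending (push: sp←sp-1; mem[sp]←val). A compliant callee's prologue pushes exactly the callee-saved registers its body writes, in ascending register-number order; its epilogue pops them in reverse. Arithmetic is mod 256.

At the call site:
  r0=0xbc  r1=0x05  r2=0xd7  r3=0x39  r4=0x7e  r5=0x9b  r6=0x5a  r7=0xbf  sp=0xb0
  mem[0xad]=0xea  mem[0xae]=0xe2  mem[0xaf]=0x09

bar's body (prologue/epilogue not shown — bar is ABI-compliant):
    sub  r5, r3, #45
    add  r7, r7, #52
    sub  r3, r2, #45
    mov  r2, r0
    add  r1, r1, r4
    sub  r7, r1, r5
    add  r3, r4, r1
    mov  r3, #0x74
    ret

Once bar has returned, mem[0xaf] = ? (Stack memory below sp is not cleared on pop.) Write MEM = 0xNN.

prologue: push r5 -> mem[0xaf]=0x9b, sp=0xaf
body[0] sub  r5, r3, #45 -> r5=0x0c
body[1] add  r7, r7, #52 -> r7=0xf3
body[2] sub  r3, r2, #45 -> r3=0xaa
body[3] mov  r2, r0 -> r2=0xbc
body[4] add  r1, r1, r4 -> r1=0x83
body[5] sub  r7, r1, r5 -> r7=0x77
body[6] add  r3, r4, r1 -> r3=0x01
body[7] mov  r3, #0x74 -> r3=0x74
epilogue: pop r5=0x9b, sp=0xb0
prologue pushed ['r5'] at ['0xaf']

MEM = 0x9b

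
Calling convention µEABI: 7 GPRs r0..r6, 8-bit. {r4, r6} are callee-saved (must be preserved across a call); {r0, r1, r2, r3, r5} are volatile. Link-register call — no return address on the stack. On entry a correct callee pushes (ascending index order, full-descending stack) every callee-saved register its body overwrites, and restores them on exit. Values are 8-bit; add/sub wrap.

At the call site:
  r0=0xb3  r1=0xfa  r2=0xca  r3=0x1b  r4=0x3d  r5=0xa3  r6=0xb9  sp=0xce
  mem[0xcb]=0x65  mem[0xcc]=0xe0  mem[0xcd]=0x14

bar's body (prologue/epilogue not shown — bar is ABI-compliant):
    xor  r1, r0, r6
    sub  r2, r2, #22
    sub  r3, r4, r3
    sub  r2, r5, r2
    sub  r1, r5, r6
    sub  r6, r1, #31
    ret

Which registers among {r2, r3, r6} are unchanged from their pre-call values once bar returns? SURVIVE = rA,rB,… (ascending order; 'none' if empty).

SURVIVE = r6

prologue: push r6 → mem[0xcd]=0xb9, sp=0xcd
body[0] xor  r1, r0, r6 → r1=0x0a
body[1] sub  r2, r2, #22 → r2=0xb4
body[2] sub  r3, r4, r3 → r3=0x22
body[3] sub  r2, r5, r2 → r2=0xef
body[4] sub  r1, r5, r6 → r1=0xea
body[5] sub  r6, r1, #31 → r6=0xcb
epilogue: pop r6=0xb9, sp=0xce
r2: caller-saved, written=True
r3: caller-saved, written=True
r6: callee-saved, written=True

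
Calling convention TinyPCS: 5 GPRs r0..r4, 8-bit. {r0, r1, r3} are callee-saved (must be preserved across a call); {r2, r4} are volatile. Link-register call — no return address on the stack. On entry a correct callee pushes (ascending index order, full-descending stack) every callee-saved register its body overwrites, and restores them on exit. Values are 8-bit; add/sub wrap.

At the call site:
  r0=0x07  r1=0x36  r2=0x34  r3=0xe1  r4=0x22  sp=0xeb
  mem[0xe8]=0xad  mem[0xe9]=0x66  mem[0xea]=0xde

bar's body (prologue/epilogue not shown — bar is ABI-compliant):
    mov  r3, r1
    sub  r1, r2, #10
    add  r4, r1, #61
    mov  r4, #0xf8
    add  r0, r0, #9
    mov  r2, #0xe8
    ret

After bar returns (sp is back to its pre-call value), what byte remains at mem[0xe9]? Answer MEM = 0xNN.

MEM = 0x36

prologue: push r0 → mem[0xea]=0x07, sp=0xea
prologue: push r1 → mem[0xe9]=0x36, sp=0xe9
prologue: push r3 → mem[0xe8]=0xe1, sp=0xe8
body[0] mov  r3, r1 → r3=0x36
body[1] sub  r1, r2, #10 → r1=0x2a
body[2] add  r4, r1, #61 → r4=0x67
body[3] mov  r4, #0xf8 → r4=0xf8
body[4] add  r0, r0, #9 → r0=0x10
body[5] mov  r2, #0xe8 → r2=0xe8
epilogue: pop r3=0xe1, sp=0xe9
epilogue: pop r1=0x36, sp=0xea
epilogue: pop r0=0x07, sp=0xeb
prologue pushed ['r0', 'r1', 'r3'] at ['0xea', '0xe9', '0xe8']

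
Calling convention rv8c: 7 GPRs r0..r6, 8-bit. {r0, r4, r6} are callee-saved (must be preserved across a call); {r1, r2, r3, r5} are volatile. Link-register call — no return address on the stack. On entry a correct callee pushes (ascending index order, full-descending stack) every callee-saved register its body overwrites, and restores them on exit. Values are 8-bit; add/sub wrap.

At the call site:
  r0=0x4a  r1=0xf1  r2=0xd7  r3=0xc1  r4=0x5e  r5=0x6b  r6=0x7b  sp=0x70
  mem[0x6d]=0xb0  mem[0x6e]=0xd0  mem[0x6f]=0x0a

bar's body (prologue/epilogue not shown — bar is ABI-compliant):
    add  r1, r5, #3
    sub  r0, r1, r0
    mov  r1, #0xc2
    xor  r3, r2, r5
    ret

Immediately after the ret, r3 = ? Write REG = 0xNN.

REG = 0xbc

prologue: push r0 → mem[0x6f]=0x4a, sp=0x6f
body[0] add  r1, r5, #3 → r1=0x6e
body[1] sub  r0, r1, r0 → r0=0x24
body[2] mov  r1, #0xc2 → r1=0xc2
body[3] xor  r3, r2, r5 → r3=0xbc
epilogue: pop r0=0x4a, sp=0x70
r3 is caller-saved → body value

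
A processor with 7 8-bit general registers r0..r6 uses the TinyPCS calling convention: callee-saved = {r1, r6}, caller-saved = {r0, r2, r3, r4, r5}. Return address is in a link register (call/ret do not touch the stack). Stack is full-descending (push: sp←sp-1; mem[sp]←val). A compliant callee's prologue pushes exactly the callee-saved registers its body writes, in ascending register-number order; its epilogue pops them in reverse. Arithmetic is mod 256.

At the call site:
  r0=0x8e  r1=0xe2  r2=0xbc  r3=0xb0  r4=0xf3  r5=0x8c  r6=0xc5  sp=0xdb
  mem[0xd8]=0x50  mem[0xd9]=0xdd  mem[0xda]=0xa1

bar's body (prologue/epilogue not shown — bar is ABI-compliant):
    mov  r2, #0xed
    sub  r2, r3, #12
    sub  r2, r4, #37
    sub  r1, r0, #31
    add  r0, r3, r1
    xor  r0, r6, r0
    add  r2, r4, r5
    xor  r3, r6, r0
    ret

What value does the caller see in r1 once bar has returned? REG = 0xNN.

prologue: push r1 → mem[0xda]=0xe2, sp=0xda
body[0] mov  r2, #0xed → r2=0xed
body[1] sub  r2, r3, #12 → r2=0xa4
body[2] sub  r2, r4, #37 → r2=0xce
body[3] sub  r1, r0, #31 → r1=0x6f
body[4] add  r0, r3, r1 → r0=0x1f
body[5] xor  r0, r6, r0 → r0=0xda
body[6] add  r2, r4, r5 → r2=0x7f
body[7] xor  r3, r6, r0 → r3=0x1f
epilogue: pop r1=0xe2, sp=0xdb
r1 is callee-saved → restored

REG = 0xe2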